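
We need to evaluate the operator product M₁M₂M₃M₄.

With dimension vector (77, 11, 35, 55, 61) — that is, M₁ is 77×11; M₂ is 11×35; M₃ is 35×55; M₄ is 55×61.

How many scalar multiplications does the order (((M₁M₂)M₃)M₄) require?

(M₁M₂): 77×11 by 11×35 → 77×35, cost 77·11·35 = 29645
((M₁M₂)M₃): 77×35 by 35×55 → 77×55, cost 77·35·55 = 148225; cumulative 177870
(((M₁M₂)M₃)M₄): 77×55 by 55×61 → 77×61, cost 77·55·61 = 258335; cumulative 436205
Total: 436205 scalar multiplications.

436205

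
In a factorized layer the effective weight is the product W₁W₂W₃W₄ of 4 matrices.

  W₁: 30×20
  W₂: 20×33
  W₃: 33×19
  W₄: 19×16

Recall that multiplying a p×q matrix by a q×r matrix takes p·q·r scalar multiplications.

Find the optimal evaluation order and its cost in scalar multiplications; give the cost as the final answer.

Adjacent pairs: W₁W₂ = 30·20·33 = 19800; W₂W₃ = 20·33·19 = 12540; W₃W₄ = 33·19·16 = 10032.
Length 3: W₁..W₃: k=1: 0+12540+30·20·19=23940; k=2: 19800+0+30·33·19=38610 → min 23940 | W₂..W₄: k=2: 0+10032+20·33·16=20592; k=3: 12540+0+20·19·16=18620 → min 18620.
Length 4: W₁..W₄: k=1: 0+18620+30·20·16=28220; k=2: 19800+10032+30·33·16=45672; k=3: 23940+0+30·19·16=33060 → min 28220.
Optimal parenthesization: (W₁((W₂W₃)W₄)) with cost 28220.

28220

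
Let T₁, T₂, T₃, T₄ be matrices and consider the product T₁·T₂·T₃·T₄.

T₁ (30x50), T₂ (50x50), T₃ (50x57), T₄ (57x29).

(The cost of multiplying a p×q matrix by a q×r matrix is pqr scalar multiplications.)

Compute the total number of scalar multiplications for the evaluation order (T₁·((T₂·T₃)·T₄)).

(T₂·T₃): 50×50 by 50×57 → 50×57, cost 50·50·57 = 142500
((T₂·T₃)·T₄): 50×57 by 57×29 → 50×29, cost 50·57·29 = 82650; cumulative 225150
(T₁·((T₂·T₃)·T₄)): 30×50 by 50×29 → 30×29, cost 30·50·29 = 43500; cumulative 268650
Total: 268650 scalar multiplications.

268650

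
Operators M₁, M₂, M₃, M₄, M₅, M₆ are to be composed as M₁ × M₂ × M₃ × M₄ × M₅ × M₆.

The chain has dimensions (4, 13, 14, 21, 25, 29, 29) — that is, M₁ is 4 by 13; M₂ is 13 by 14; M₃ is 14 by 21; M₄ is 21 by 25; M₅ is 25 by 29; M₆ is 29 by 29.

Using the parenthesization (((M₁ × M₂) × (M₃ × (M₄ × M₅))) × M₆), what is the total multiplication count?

29467

(M₁ × M₂): 4×13 by 13×14 → 4×14, cost 4·13·14 = 728
(M₄ × M₅): 21×25 by 25×29 → 21×29, cost 21·25·29 = 15225
(M₃ × (M₄ × M₅)): 14×21 by 21×29 → 14×29, cost 14·21·29 = 8526; cumulative 23751
((M₁ × M₂) × (M₃ × (M₄ × M₅))): 4×14 by 14×29 → 4×29, cost 4·14·29 = 1624; cumulative 26103
(((M₁ × M₂) × (M₃ × (M₄ × M₅))) × M₆): 4×29 by 29×29 → 4×29, cost 4·29·29 = 3364; cumulative 29467
Total: 29467 scalar multiplications.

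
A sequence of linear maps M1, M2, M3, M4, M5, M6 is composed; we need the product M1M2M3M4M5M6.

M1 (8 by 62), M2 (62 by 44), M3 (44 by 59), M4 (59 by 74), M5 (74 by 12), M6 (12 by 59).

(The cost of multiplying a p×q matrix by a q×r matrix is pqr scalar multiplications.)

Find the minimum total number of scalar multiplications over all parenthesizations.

Adjacent pairs: M1M2 = 8·62·44 = 21824; M2M3 = 62·44·59 = 160952; M3M4 = 44·59·74 = 192104; M4M5 = 59·74·12 = 52392; M5M6 = 74·12·59 = 52392.
Length 3: M1..M3: k=1: 0+160952+8·62·59=190216; k=2: 21824+0+8·44·59=42592 → min 42592 | M2..M4: k=2: 0+192104+62·44·74=393976; k=3: 160952+0+62·59·74=431644 → min 393976 | M3..M5: k=3: 0+52392+44·59·12=83544; k=4: 192104+0+44·74·12=231176 → min 83544 | M4..M6: k=4: 0+52392+59·74·59=309986; k=5: 52392+0+59·12·59=94164 → min 94164.
Length 4: M1..M4: k=1: 0+393976+8·62·74=430680; k=2: 21824+192104+8·44·74=239976; k=3: 42592+0+8·59·74=77520 → min 77520 | M2..M5: k=2: 0+83544+62·44·12=116280; k=3: 160952+52392+62·59·12=257240; k=4: 393976+0+62·74·12=449032 → min 116280 | M3..M6: k=3: 0+94164+44·59·59=247328; k=4: 192104+52392+44·74·59=436600; k=5: 83544+0+44·12·59=114696 → min 114696.
Length 5: M1..M5: k=1: 0+116280+8·62·12=122232; k=2: 21824+83544+8·44·12=109592; k=3: 42592+52392+8·59·12=100648; k=4: 77520+0+8·74·12=84624 → min 84624 | M2..M6: k=2: 0+114696+62·44·59=275648; k=3: 160952+94164+62·59·59=470938; k=4: 393976+52392+62·74·59=717060; k=5: 116280+0+62·12·59=160176 → min 160176.
Length 6: M1..M6: k=1: 0+160176+8·62·59=189440; k=2: 21824+114696+8·44·59=157288; k=3: 42592+94164+8·59·59=164604; k=4: 77520+52392+8·74·59=164840; k=5: 84624+0+8·12·59=90288 → min 90288.
Optimal order: (((((M1M2)M3)M4)M5)M6) with cost 90288.

90288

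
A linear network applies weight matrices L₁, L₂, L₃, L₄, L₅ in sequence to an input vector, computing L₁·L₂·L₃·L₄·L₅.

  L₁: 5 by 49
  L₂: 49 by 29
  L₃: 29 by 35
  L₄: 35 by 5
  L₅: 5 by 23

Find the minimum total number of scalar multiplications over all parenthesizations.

Adjacent pairs: L₁L₂ = 5·49·29 = 7105; L₂L₃ = 49·29·35 = 49735; L₃L₄ = 29·35·5 = 5075; L₄L₅ = 35·5·23 = 4025.
Length 3: L₁..L₃: k=1: 0+49735+5·49·35=58310; k=2: 7105+0+5·29·35=12180 → min 12180 | L₂..L₄: k=2: 0+5075+49·29·5=12180; k=3: 49735+0+49·35·5=58310 → min 12180 | L₃..L₅: k=3: 0+4025+29·35·23=27370; k=4: 5075+0+29·5·23=8410 → min 8410.
Length 4: L₁..L₄: k=1: 0+12180+5·49·5=13405; k=2: 7105+5075+5·29·5=12905; k=3: 12180+0+5·35·5=13055 → min 12905 | L₂..L₅: k=2: 0+8410+49·29·23=41093; k=3: 49735+4025+49·35·23=93205; k=4: 12180+0+49·5·23=17815 → min 17815.
Length 5: L₁..L₅: k=1: 0+17815+5·49·23=23450; k=2: 7105+8410+5·29·23=18850; k=3: 12180+4025+5·35·23=20230; k=4: 12905+0+5·5·23=13480 → min 13480.
Optimal order: (((L₁·L₂)·(L₃·L₄))·L₅) with cost 13480.

13480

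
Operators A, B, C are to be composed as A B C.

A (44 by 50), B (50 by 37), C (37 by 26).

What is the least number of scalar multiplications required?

Order (A (B C)): (B C): 50×37 by 37×26 → 50×26, cost 50·37·26 = 48100; (A (B C)): 44×50 by 50×26 → 44×26, cost 44·50·26 = 57200; cumulative 105300. Total 105300.
Order ((A B) C): (A B): 44×50 by 50×37 → 44×37, cost 44·50·37 = 81400; ((A B) C): 44×37 by 37×26 → 44×26, cost 44·37·26 = 42328; cumulative 123728. Total 123728.
Minimum: 105300.

105300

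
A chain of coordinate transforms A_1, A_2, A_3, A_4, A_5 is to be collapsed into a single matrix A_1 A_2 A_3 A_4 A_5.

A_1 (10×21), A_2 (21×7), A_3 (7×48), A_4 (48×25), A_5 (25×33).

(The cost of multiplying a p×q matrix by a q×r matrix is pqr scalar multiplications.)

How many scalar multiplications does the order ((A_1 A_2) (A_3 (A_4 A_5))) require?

(A_1 A_2): 10×21 by 21×7 → 10×7, cost 10·21·7 = 1470
(A_4 A_5): 48×25 by 25×33 → 48×33, cost 48·25·33 = 39600
(A_3 (A_4 A_5)): 7×48 by 48×33 → 7×33, cost 7·48·33 = 11088; cumulative 50688
((A_1 A_2) (A_3 (A_4 A_5))): 10×7 by 7×33 → 10×33, cost 10·7·33 = 2310; cumulative 54468
Total: 54468 scalar multiplications.

54468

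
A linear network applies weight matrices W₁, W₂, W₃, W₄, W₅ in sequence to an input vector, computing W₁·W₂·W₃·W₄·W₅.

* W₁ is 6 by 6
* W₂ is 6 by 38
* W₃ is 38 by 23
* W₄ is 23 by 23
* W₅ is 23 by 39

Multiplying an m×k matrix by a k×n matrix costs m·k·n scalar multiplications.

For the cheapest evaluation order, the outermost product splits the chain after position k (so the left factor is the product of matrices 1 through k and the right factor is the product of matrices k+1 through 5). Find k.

4

Adjacent pairs: W₁W₂ = 6·6·38 = 1368; W₂W₃ = 6·38·23 = 5244; W₃W₄ = 38·23·23 = 20102; W₄W₅ = 23·23·39 = 20631.
Length 3: W₁..W₃: k=1: 0+5244+6·6·23=6072; k=2: 1368+0+6·38·23=6612 → min 6072 | W₂..W₄: k=2: 0+20102+6·38·23=25346; k=3: 5244+0+6·23·23=8418 → min 8418 | W₃..W₅: k=3: 0+20631+38·23·39=54717; k=4: 20102+0+38·23·39=54188 → min 54188.
Length 4: W₁..W₄: k=1: 0+8418+6·6·23=9246; k=2: 1368+20102+6·38·23=26714; k=3: 6072+0+6·23·23=9246 → min 9246 | W₂..W₅: k=2: 0+54188+6·38·39=63080; k=3: 5244+20631+6·23·39=31257; k=4: 8418+0+6·23·39=13800 → min 13800.
Top-level splits: k=1: (W₁..W₁)·(W₂..W₅) → 0+13800+6·6·39 = 15204; k=2: (W₁..W₂)·(W₃..W₅) → 1368+54188+6·38·39 = 64448; k=3: (W₁..W₃)·(W₄..W₅) → 6072+20631+6·23·39 = 32085; k=4: (W₁..W₄)·(W₅..W₅) → 9246+0+6·23·39 = 14628.
Best split is after W₄, i.e. k = 4.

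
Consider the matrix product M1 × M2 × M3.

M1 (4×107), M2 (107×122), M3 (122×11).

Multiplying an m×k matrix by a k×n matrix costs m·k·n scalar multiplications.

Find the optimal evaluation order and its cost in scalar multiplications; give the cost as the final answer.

57584

(M1 × (M2 × M3)): cost 148302.
((M1 × M2) × M3): cost 57584.
Optimal: ((M1 × M2) × M3) with cost 57584.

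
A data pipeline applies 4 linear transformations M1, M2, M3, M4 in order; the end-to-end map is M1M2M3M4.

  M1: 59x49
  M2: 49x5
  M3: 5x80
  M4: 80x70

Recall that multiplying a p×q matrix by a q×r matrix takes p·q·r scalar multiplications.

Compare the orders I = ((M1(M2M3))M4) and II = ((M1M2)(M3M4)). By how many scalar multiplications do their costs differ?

Order I = ((M1(M2M3))M4): (M2M3): 49×5 by 5×80 → 49×80, cost 49·5·80 = 19600; (M1(M2M3)): 59×49 by 49×80 → 59×80, cost 59·49·80 = 231280; cumulative 250880; ((M1(M2M3))M4): 59×80 by 80×70 → 59×70, cost 59·80·70 = 330400; cumulative 581280. Total 581280.
Order II = ((M1M2)(M3M4)): (M1M2): 59×49 by 49×5 → 59×5, cost 59·49·5 = 14455; (M3M4): 5×80 by 80×70 → 5×70, cost 5·80·70 = 28000; ((M1M2)(M3M4)): 59×5 by 5×70 → 59×70, cost 59·5·70 = 20650; cumulative 63105. Total 63105.
Difference: |581280 − 63105| = 518175.

518175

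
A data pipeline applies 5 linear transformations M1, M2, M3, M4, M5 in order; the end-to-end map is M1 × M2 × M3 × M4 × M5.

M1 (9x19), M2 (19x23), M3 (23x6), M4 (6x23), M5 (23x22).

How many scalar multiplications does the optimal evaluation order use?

Adjacent pairs: M1M2 = 9·19·23 = 3933; M2M3 = 19·23·6 = 2622; M3M4 = 23·6·23 = 3174; M4M5 = 6·23·22 = 3036.
Length 3: M1..M3: k=1: 0+2622+9·19·6=3648; k=2: 3933+0+9·23·6=5175 → min 3648 | M2..M4: k=2: 0+3174+19·23·23=13225; k=3: 2622+0+19·6·23=5244 → min 5244 | M3..M5: k=3: 0+3036+23·6·22=6072; k=4: 3174+0+23·23·22=14812 → min 6072.
Length 4: M1..M4: k=1: 0+5244+9·19·23=9177; k=2: 3933+3174+9·23·23=11868; k=3: 3648+0+9·6·23=4890 → min 4890 | M2..M5: k=2: 0+6072+19·23·22=15686; k=3: 2622+3036+19·6·22=8166; k=4: 5244+0+19·23·22=14858 → min 8166.
Length 5: M1..M5: k=1: 0+8166+9·19·22=11928; k=2: 3933+6072+9·23·22=14559; k=3: 3648+3036+9·6·22=7872; k=4: 4890+0+9·23·22=9444 → min 7872.
Optimal order: ((M1 × (M2 × M3)) × (M4 × M5)) with cost 7872.

7872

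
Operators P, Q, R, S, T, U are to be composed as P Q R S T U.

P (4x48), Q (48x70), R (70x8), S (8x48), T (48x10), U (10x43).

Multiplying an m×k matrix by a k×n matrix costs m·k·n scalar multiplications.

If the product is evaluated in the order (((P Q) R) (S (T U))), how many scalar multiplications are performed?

(P Q): 4×48 by 48×70 → 4×70, cost 4·48·70 = 13440
((P Q) R): 4×70 by 70×8 → 4×8, cost 4·70·8 = 2240; cumulative 15680
(T U): 48×10 by 10×43 → 48×43, cost 48·10·43 = 20640
(S (T U)): 8×48 by 48×43 → 8×43, cost 8·48·43 = 16512; cumulative 37152
(((P Q) R) (S (T U))): 4×8 by 8×43 → 4×43, cost 4·8·43 = 1376; cumulative 54208
Total: 54208 scalar multiplications.

54208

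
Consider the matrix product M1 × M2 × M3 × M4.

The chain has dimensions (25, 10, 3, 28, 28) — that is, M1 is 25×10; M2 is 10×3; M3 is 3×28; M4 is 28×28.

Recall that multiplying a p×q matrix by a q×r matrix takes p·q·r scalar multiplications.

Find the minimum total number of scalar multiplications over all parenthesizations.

5202

Adjacent pairs: M1M2 = 25·10·3 = 750; M2M3 = 10·3·28 = 840; M3M4 = 3·28·28 = 2352.
Length 3: M1..M3: k=1: 0+840+25·10·28=7840; k=2: 750+0+25·3·28=2850 → min 2850 | M2..M4: k=2: 0+2352+10·3·28=3192; k=3: 840+0+10·28·28=8680 → min 3192.
Length 4: M1..M4: k=1: 0+3192+25·10·28=10192; k=2: 750+2352+25·3·28=5202; k=3: 2850+0+25·28·28=22450 → min 5202.
Optimal order: ((M1 × M2) × (M3 × M4)) with cost 5202.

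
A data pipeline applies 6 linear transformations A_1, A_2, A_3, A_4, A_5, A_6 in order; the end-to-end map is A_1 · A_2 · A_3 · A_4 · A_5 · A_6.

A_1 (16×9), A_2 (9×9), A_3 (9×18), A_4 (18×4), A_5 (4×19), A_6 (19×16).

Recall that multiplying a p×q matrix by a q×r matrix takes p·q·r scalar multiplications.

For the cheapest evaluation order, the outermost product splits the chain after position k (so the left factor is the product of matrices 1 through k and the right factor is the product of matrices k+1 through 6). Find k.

Adjacent pairs: A_1A_2 = 16·9·9 = 1296; A_2A_3 = 9·9·18 = 1458; A_3A_4 = 9·18·4 = 648; A_4A_5 = 18·4·19 = 1368; A_5A_6 = 4·19·16 = 1216.
Length 3: A_1..A_3: k=1: 0+1458+16·9·18=4050; k=2: 1296+0+16·9·18=3888 → min 3888 | A_2..A_4: k=2: 0+648+9·9·4=972; k=3: 1458+0+9·18·4=2106 → min 972 | A_3..A_5: k=3: 0+1368+9·18·19=4446; k=4: 648+0+9·4·19=1332 → min 1332 | A_4..A_6: k=4: 0+1216+18·4·16=2368; k=5: 1368+0+18·19·16=6840 → min 2368.
Length 4: A_1..A_4: k=1: 0+972+16·9·4=1548; k=2: 1296+648+16·9·4=2520; k=3: 3888+0+16·18·4=5040 → min 1548 | A_2..A_5: k=2: 0+1332+9·9·19=2871; k=3: 1458+1368+9·18·19=5904; k=4: 972+0+9·4·19=1656 → min 1656 | A_3..A_6: k=3: 0+2368+9·18·16=4960; k=4: 648+1216+9·4·16=2440; k=5: 1332+0+9·19·16=4068 → min 2440.
Length 5: A_1..A_5: k=1: 0+1656+16·9·19=4392; k=2: 1296+1332+16·9·19=5364; k=3: 3888+1368+16·18·19=10728; k=4: 1548+0+16·4·19=2764 → min 2764 | A_2..A_6: k=2: 0+2440+9·9·16=3736; k=3: 1458+2368+9·18·16=6418; k=4: 972+1216+9·4·16=2764; k=5: 1656+0+9·19·16=4392 → min 2764.
Top-level splits: k=1: (A_1..A_1)·(A_2..A_6) → 0+2764+16·9·16 = 5068; k=2: (A_1..A_2)·(A_3..A_6) → 1296+2440+16·9·16 = 6040; k=3: (A_1..A_3)·(A_4..A_6) → 3888+2368+16·18·16 = 10864; k=4: (A_1..A_4)·(A_5..A_6) → 1548+1216+16·4·16 = 3788; k=5: (A_1..A_5)·(A_6..A_6) → 2764+0+16·19·16 = 7628.
Best split is after A_4, i.e. k = 4.

4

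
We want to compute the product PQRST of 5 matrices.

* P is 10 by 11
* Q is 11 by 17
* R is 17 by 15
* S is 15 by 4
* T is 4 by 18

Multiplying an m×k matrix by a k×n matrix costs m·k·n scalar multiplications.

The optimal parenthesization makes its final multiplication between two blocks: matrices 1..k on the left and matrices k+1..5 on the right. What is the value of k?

Adjacent pairs: PQ = 10·11·17 = 1870; QR = 11·17·15 = 2805; RS = 17·15·4 = 1020; ST = 15·4·18 = 1080.
Length 3: P..R: k=1: 0+2805+10·11·15=4455; k=2: 1870+0+10·17·15=4420 → min 4420 | Q..S: k=2: 0+1020+11·17·4=1768; k=3: 2805+0+11·15·4=3465 → min 1768 | R..T: k=3: 0+1080+17·15·18=5670; k=4: 1020+0+17·4·18=2244 → min 2244.
Length 4: P..S: k=1: 0+1768+10·11·4=2208; k=2: 1870+1020+10·17·4=3570; k=3: 4420+0+10·15·4=5020 → min 2208 | Q..T: k=2: 0+2244+11·17·18=5610; k=3: 2805+1080+11·15·18=6855; k=4: 1768+0+11·4·18=2560 → min 2560.
Top-level splits: k=1: (P..P)·(Q..T) → 0+2560+10·11·18 = 4540; k=2: (P..Q)·(R..T) → 1870+2244+10·17·18 = 7174; k=3: (P..R)·(S..T) → 4420+1080+10·15·18 = 8200; k=4: (P..S)·(T..T) → 2208+0+10·4·18 = 2928.
Best split is after S, i.e. k = 4.

4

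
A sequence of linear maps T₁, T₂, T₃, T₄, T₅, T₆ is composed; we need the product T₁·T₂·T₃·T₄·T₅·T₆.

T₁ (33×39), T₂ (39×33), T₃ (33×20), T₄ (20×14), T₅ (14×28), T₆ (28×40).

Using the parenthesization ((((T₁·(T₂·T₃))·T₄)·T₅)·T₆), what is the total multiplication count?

(T₂·T₃): 39×33 by 33×20 → 39×20, cost 39·33·20 = 25740
(T₁·(T₂·T₃)): 33×39 by 39×20 → 33×20, cost 33·39·20 = 25740; cumulative 51480
((T₁·(T₂·T₃))·T₄): 33×20 by 20×14 → 33×14, cost 33·20·14 = 9240; cumulative 60720
(((T₁·(T₂·T₃))·T₄)·T₅): 33×14 by 14×28 → 33×28, cost 33·14·28 = 12936; cumulative 73656
((((T₁·(T₂·T₃))·T₄)·T₅)·T₆): 33×28 by 28×40 → 33×40, cost 33·28·40 = 36960; cumulative 110616
Total: 110616 scalar multiplications.

110616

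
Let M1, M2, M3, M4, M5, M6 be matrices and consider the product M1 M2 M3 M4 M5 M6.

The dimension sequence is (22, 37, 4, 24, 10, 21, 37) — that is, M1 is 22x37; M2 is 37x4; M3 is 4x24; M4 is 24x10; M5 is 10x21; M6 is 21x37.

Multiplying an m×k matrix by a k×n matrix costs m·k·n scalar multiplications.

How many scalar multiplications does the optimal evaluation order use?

11420

Adjacent pairs: M1M2 = 22·37·4 = 3256; M2M3 = 37·4·24 = 3552; M3M4 = 4·24·10 = 960; M4M5 = 24·10·21 = 5040; M5M6 = 10·21·37 = 7770.
Length 3: M1..M3: k=1: 0+3552+22·37·24=23088; k=2: 3256+0+22·4·24=5368 → min 5368 | M2..M4: k=2: 0+960+37·4·10=2440; k=3: 3552+0+37·24·10=12432 → min 2440 | M3..M5: k=3: 0+5040+4·24·21=7056; k=4: 960+0+4·10·21=1800 → min 1800 | M4..M6: k=4: 0+7770+24·10·37=16650; k=5: 5040+0+24·21·37=23688 → min 16650.
Length 4: M1..M4: k=1: 0+2440+22·37·10=10580; k=2: 3256+960+22·4·10=5096; k=3: 5368+0+22·24·10=10648 → min 5096 | M2..M5: k=2: 0+1800+37·4·21=4908; k=3: 3552+5040+37·24·21=27240; k=4: 2440+0+37·10·21=10210 → min 4908 | M3..M6: k=3: 0+16650+4·24·37=20202; k=4: 960+7770+4·10·37=10210; k=5: 1800+0+4·21·37=4908 → min 4908.
Length 5: M1..M5: k=1: 0+4908+22·37·21=22002; k=2: 3256+1800+22·4·21=6904; k=3: 5368+5040+22·24·21=21496; k=4: 5096+0+22·10·21=9716 → min 6904 | M2..M6: k=2: 0+4908+37·4·37=10384; k=3: 3552+16650+37·24·37=53058; k=4: 2440+7770+37·10·37=23900; k=5: 4908+0+37·21·37=33657 → min 10384.
Length 6: M1..M6: k=1: 0+10384+22·37·37=40502; k=2: 3256+4908+22·4·37=11420; k=3: 5368+16650+22·24·37=41554; k=4: 5096+7770+22·10·37=21006; k=5: 6904+0+22·21·37=23998 → min 11420.
Optimal order: ((M1 M2) (((M3 M4) M5) M6)) with cost 11420.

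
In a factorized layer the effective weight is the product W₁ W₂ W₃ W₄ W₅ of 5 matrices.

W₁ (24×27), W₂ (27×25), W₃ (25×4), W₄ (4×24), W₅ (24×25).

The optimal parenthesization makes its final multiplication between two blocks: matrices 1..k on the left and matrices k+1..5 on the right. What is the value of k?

Adjacent pairs: W₁W₂ = 24·27·25 = 16200; W₂W₃ = 27·25·4 = 2700; W₃W₄ = 25·4·24 = 2400; W₄W₅ = 4·24·25 = 2400.
Length 3: W₁..W₃: k=1: 0+2700+24·27·4=5292; k=2: 16200+0+24·25·4=18600 → min 5292 | W₂..W₄: k=2: 0+2400+27·25·24=18600; k=3: 2700+0+27·4·24=5292 → min 5292 | W₃..W₅: k=3: 0+2400+25·4·25=4900; k=4: 2400+0+25·24·25=17400 → min 4900.
Length 4: W₁..W₄: k=1: 0+5292+24·27·24=20844; k=2: 16200+2400+24·25·24=33000; k=3: 5292+0+24·4·24=7596 → min 7596 | W₂..W₅: k=2: 0+4900+27·25·25=21775; k=3: 2700+2400+27·4·25=7800; k=4: 5292+0+27·24·25=21492 → min 7800.
Top-level splits: k=1: (W₁..W₁)·(W₂..W₅) → 0+7800+24·27·25 = 24000; k=2: (W₁..W₂)·(W₃..W₅) → 16200+4900+24·25·25 = 36100; k=3: (W₁..W₃)·(W₄..W₅) → 5292+2400+24·4·25 = 10092; k=4: (W₁..W₄)·(W₅..W₅) → 7596+0+24·24·25 = 21996.
Best split is after W₃, i.e. k = 3.

3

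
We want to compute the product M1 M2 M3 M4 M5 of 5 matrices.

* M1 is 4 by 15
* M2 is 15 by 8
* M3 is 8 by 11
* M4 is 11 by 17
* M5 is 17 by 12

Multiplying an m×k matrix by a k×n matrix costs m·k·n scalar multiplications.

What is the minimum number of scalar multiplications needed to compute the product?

Adjacent pairs: M1M2 = 4·15·8 = 480; M2M3 = 15·8·11 = 1320; M3M4 = 8·11·17 = 1496; M4M5 = 11·17·12 = 2244.
Length 3: M1..M3: k=1: 0+1320+4·15·11=1980; k=2: 480+0+4·8·11=832 → min 832 | M2..M4: k=2: 0+1496+15·8·17=3536; k=3: 1320+0+15·11·17=4125 → min 3536 | M3..M5: k=3: 0+2244+8·11·12=3300; k=4: 1496+0+8·17·12=3128 → min 3128.
Length 4: M1..M4: k=1: 0+3536+4·15·17=4556; k=2: 480+1496+4·8·17=2520; k=3: 832+0+4·11·17=1580 → min 1580 | M2..M5: k=2: 0+3128+15·8·12=4568; k=3: 1320+2244+15·11·12=5544; k=4: 3536+0+15·17·12=6596 → min 4568.
Length 5: M1..M5: k=1: 0+4568+4·15·12=5288; k=2: 480+3128+4·8·12=3992; k=3: 832+2244+4·11·12=3604; k=4: 1580+0+4·17·12=2396 → min 2396.
Optimal order: ((((M1 M2) M3) M4) M5) with cost 2396.

2396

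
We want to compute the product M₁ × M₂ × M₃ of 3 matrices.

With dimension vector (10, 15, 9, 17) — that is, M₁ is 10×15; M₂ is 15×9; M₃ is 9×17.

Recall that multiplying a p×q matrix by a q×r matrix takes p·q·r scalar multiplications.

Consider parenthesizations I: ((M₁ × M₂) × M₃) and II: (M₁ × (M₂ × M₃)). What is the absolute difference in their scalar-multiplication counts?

Order I = ((M₁ × M₂) × M₃): (M₁ × M₂): 10×15 by 15×9 → 10×9, cost 10·15·9 = 1350; ((M₁ × M₂) × M₃): 10×9 by 9×17 → 10×17, cost 10·9·17 = 1530; cumulative 2880. Total 2880.
Order II = (M₁ × (M₂ × M₃)): (M₂ × M₃): 15×9 by 9×17 → 15×17, cost 15·9·17 = 2295; (M₁ × (M₂ × M₃)): 10×15 by 15×17 → 10×17, cost 10·15·17 = 2550; cumulative 4845. Total 4845.
Difference: |2880 − 4845| = 1965.

1965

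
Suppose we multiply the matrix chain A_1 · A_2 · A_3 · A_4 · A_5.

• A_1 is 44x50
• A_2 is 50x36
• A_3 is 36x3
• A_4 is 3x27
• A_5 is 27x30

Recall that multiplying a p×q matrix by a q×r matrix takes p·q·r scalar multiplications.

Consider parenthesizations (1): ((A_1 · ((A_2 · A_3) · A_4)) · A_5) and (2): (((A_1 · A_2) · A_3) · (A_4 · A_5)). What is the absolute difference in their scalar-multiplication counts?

14148

Order (1) = ((A_1 · ((A_2 · A_3) · A_4)) · A_5): (A_2 · A_3): 50×36 by 36×3 → 50×3, cost 50·36·3 = 5400; ((A_2 · A_3) · A_4): 50×3 by 3×27 → 50×27, cost 50·3·27 = 4050; cumulative 9450; (A_1 · ((A_2 · A_3) · A_4)): 44×50 by 50×27 → 44×27, cost 44·50·27 = 59400; cumulative 68850; ((A_1 · ((A_2 · A_3) · A_4)) · A_5): 44×27 by 27×30 → 44×30, cost 44·27·30 = 35640; cumulative 104490. Total 104490.
Order (2) = (((A_1 · A_2) · A_3) · (A_4 · A_5)): (A_1 · A_2): 44×50 by 50×36 → 44×36, cost 44·50·36 = 79200; ((A_1 · A_2) · A_3): 44×36 by 36×3 → 44×3, cost 44·36·3 = 4752; cumulative 83952; (A_4 · A_5): 3×27 by 27×30 → 3×30, cost 3·27·30 = 2430; (((A_1 · A_2) · A_3) · (A_4 · A_5)): 44×3 by 3×30 → 44×30, cost 44·3·30 = 3960; cumulative 90342. Total 90342.
Difference: |104490 − 90342| = 14148.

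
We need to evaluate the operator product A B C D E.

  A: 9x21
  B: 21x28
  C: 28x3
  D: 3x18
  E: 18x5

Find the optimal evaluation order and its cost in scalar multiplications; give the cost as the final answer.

Adjacent pairs: AB = 9·21·28 = 5292; BC = 21·28·3 = 1764; CD = 28·3·18 = 1512; DE = 3·18·5 = 270.
Length 3: A..C: k=1: 0+1764+9·21·3=2331; k=2: 5292+0+9·28·3=6048 → min 2331 | B..D: k=2: 0+1512+21·28·18=12096; k=3: 1764+0+21·3·18=2898 → min 2898 | C..E: k=3: 0+270+28·3·5=690; k=4: 1512+0+28·18·5=4032 → min 690.
Length 4: A..D: k=1: 0+2898+9·21·18=6300; k=2: 5292+1512+9·28·18=11340; k=3: 2331+0+9·3·18=2817 → min 2817 | B..E: k=2: 0+690+21·28·5=3630; k=3: 1764+270+21·3·5=2349; k=4: 2898+0+21·18·5=4788 → min 2349.
Length 5: A..E: k=1: 0+2349+9·21·5=3294; k=2: 5292+690+9·28·5=7242; k=3: 2331+270+9·3·5=2736; k=4: 2817+0+9·18·5=3627 → min 2736.
Optimal parenthesization: ((A (B C)) (D E)) with cost 2736.

2736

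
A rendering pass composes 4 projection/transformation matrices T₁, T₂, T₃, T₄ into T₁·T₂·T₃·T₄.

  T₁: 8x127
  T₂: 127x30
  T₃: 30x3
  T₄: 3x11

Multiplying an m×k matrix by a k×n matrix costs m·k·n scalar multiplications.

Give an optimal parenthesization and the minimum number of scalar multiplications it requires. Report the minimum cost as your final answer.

14742

Adjacent pairs: T₁T₂ = 8·127·30 = 30480; T₂T₃ = 127·30·3 = 11430; T₃T₄ = 30·3·11 = 990.
Length 3: T₁..T₃: k=1: 0+11430+8·127·3=14478; k=2: 30480+0+8·30·3=31200 → min 14478 | T₂..T₄: k=2: 0+990+127·30·11=42900; k=3: 11430+0+127·3·11=15621 → min 15621.
Length 4: T₁..T₄: k=1: 0+15621+8·127·11=26797; k=2: 30480+990+8·30·11=34110; k=3: 14478+0+8·3·11=14742 → min 14742.
Optimal parenthesization: ((T₁·(T₂·T₃))·T₄) with cost 14742.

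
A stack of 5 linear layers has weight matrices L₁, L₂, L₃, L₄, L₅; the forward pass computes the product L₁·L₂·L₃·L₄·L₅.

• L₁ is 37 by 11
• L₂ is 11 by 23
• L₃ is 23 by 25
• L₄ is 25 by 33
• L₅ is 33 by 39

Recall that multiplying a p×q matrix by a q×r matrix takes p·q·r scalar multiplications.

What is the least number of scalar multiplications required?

Adjacent pairs: L₁L₂ = 37·11·23 = 9361; L₂L₃ = 11·23·25 = 6325; L₃L₄ = 23·25·33 = 18975; L₄L₅ = 25·33·39 = 32175.
Length 3: L₁..L₃: k=1: 0+6325+37·11·25=16500; k=2: 9361+0+37·23·25=30636 → min 16500 | L₂..L₄: k=2: 0+18975+11·23·33=27324; k=3: 6325+0+11·25·33=15400 → min 15400 | L₃..L₅: k=3: 0+32175+23·25·39=54600; k=4: 18975+0+23·33·39=48576 → min 48576.
Length 4: L₁..L₄: k=1: 0+15400+37·11·33=28831; k=2: 9361+18975+37·23·33=56419; k=3: 16500+0+37·25·33=47025 → min 28831 | L₂..L₅: k=2: 0+48576+11·23·39=58443; k=3: 6325+32175+11·25·39=49225; k=4: 15400+0+11·33·39=29557 → min 29557.
Length 5: L₁..L₅: k=1: 0+29557+37·11·39=45430; k=2: 9361+48576+37·23·39=91126; k=3: 16500+32175+37·25·39=84750; k=4: 28831+0+37·33·39=76450 → min 45430.
Optimal order: (L₁·(((L₂·L₃)·L₄)·L₅)) with cost 45430.

45430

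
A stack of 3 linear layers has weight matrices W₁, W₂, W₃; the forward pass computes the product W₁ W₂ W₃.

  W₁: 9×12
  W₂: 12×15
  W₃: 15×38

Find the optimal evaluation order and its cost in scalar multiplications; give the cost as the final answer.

(W₁ (W₂ W₃)): cost 10944.
((W₁ W₂) W₃): cost 6750.
Optimal: ((W₁ W₂) W₃) with cost 6750.

6750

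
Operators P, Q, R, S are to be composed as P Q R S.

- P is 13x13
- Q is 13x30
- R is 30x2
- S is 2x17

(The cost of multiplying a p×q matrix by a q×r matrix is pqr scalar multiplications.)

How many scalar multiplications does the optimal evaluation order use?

1560

Adjacent pairs: PQ = 13·13·30 = 5070; QR = 13·30·2 = 780; RS = 30·2·17 = 1020.
Length 3: P..R: k=1: 0+780+13·13·2=1118; k=2: 5070+0+13·30·2=5850 → min 1118 | Q..S: k=2: 0+1020+13·30·17=7650; k=3: 780+0+13·2·17=1222 → min 1222.
Length 4: P..S: k=1: 0+1222+13·13·17=4095; k=2: 5070+1020+13·30·17=12720; k=3: 1118+0+13·2·17=1560 → min 1560.
Optimal order: ((P (Q R)) S) with cost 1560.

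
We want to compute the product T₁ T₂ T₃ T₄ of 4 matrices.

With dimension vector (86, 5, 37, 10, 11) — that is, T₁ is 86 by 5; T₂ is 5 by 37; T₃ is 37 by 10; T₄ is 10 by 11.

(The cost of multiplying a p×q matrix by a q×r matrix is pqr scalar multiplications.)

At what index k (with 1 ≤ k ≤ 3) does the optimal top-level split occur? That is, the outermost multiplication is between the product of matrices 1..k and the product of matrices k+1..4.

1

Adjacent pairs: T₁T₂ = 86·5·37 = 15910; T₂T₃ = 5·37·10 = 1850; T₃T₄ = 37·10·11 = 4070.
Length 3: T₁..T₃: k=1: 0+1850+86·5·10=6150; k=2: 15910+0+86·37·10=47730 → min 6150 | T₂..T₄: k=2: 0+4070+5·37·11=6105; k=3: 1850+0+5·10·11=2400 → min 2400.
Top-level splits: k=1: (T₁..T₁)·(T₂..T₄) → 0+2400+86·5·11 = 7130; k=2: (T₁..T₂)·(T₃..T₄) → 15910+4070+86·37·11 = 54982; k=3: (T₁..T₃)·(T₄..T₄) → 6150+0+86·10·11 = 15610.
Best split is after T₁, i.e. k = 1.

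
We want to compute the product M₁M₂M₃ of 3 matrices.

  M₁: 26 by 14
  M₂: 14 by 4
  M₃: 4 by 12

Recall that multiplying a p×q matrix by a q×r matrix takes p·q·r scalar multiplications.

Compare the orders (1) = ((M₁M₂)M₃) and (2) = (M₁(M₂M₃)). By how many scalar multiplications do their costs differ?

Order (1) = ((M₁M₂)M₃): (M₁M₂): 26×14 by 14×4 → 26×4, cost 26·14·4 = 1456; ((M₁M₂)M₃): 26×4 by 4×12 → 26×12, cost 26·4·12 = 1248; cumulative 2704. Total 2704.
Order (2) = (M₁(M₂M₃)): (M₂M₃): 14×4 by 4×12 → 14×12, cost 14·4·12 = 672; (M₁(M₂M₃)): 26×14 by 14×12 → 26×12, cost 26·14·12 = 4368; cumulative 5040. Total 5040.
Difference: |2704 − 5040| = 2336.

2336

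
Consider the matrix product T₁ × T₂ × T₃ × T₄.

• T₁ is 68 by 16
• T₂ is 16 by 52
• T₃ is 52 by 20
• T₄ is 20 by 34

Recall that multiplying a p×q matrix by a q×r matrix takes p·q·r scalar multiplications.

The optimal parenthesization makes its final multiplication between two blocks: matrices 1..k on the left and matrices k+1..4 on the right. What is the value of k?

1

Adjacent pairs: T₁T₂ = 68·16·52 = 56576; T₂T₃ = 16·52·20 = 16640; T₃T₄ = 52·20·34 = 35360.
Length 3: T₁..T₃: k=1: 0+16640+68·16·20=38400; k=2: 56576+0+68·52·20=127296 → min 38400 | T₂..T₄: k=2: 0+35360+16·52·34=63648; k=3: 16640+0+16·20·34=27520 → min 27520.
Top-level splits: k=1: (T₁..T₁)·(T₂..T₄) → 0+27520+68·16·34 = 64512; k=2: (T₁..T₂)·(T₃..T₄) → 56576+35360+68·52·34 = 212160; k=3: (T₁..T₃)·(T₄..T₄) → 38400+0+68·20·34 = 84640.
Best split is after T₁, i.e. k = 1.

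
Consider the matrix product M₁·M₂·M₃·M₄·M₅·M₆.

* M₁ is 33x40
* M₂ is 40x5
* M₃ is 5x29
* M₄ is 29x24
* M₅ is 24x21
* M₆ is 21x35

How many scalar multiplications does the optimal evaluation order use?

22050

Adjacent pairs: M₁M₂ = 33·40·5 = 6600; M₂M₃ = 40·5·29 = 5800; M₃M₄ = 5·29·24 = 3480; M₄M₅ = 29·24·21 = 14616; M₅M₆ = 24·21·35 = 17640.
Length 3: M₁..M₃: k=1: 0+5800+33·40·29=44080; k=2: 6600+0+33·5·29=11385 → min 11385 | M₂..M₄: k=2: 0+3480+40·5·24=8280; k=3: 5800+0+40·29·24=33640 → min 8280 | M₃..M₅: k=3: 0+14616+5·29·21=17661; k=4: 3480+0+5·24·21=6000 → min 6000 | M₄..M₆: k=4: 0+17640+29·24·35=42000; k=5: 14616+0+29·21·35=35931 → min 35931.
Length 4: M₁..M₄: k=1: 0+8280+33·40·24=39960; k=2: 6600+3480+33·5·24=14040; k=3: 11385+0+33·29·24=34353 → min 14040 | M₂..M₅: k=2: 0+6000+40·5·21=10200; k=3: 5800+14616+40·29·21=44776; k=4: 8280+0+40·24·21=28440 → min 10200 | M₃..M₆: k=3: 0+35931+5·29·35=41006; k=4: 3480+17640+5·24·35=25320; k=5: 6000+0+5·21·35=9675 → min 9675.
Length 5: M₁..M₅: k=1: 0+10200+33·40·21=37920; k=2: 6600+6000+33·5·21=16065; k=3: 11385+14616+33·29·21=46098; k=4: 14040+0+33·24·21=30672 → min 16065 | M₂..M₆: k=2: 0+9675+40·5·35=16675; k=3: 5800+35931+40·29·35=82331; k=4: 8280+17640+40·24·35=59520; k=5: 10200+0+40·21·35=39600 → min 16675.
Length 6: M₁..M₆: k=1: 0+16675+33·40·35=62875; k=2: 6600+9675+33·5·35=22050; k=3: 11385+35931+33·29·35=80811; k=4: 14040+17640+33·24·35=59400; k=5: 16065+0+33·21·35=40320 → min 22050.
Optimal order: ((M₁·M₂)·(((M₃·M₄)·M₅)·M₆)) with cost 22050.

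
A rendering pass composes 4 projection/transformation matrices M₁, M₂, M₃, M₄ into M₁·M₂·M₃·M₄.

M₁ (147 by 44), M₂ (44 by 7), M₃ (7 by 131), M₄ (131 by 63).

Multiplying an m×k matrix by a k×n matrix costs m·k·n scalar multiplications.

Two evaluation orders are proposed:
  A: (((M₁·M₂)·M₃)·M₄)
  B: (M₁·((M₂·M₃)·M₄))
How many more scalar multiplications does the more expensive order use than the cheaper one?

Order A = (((M₁·M₂)·M₃)·M₄): (M₁·M₂): 147×44 by 44×7 → 147×7, cost 147·44·7 = 45276; ((M₁·M₂)·M₃): 147×7 by 7×131 → 147×131, cost 147·7·131 = 134799; cumulative 180075; (((M₁·M₂)·M₃)·M₄): 147×131 by 131×63 → 147×63, cost 147·131·63 = 1213191; cumulative 1393266. Total 1393266.
Order B = (M₁·((M₂·M₃)·M₄)): (M₂·M₃): 44×7 by 7×131 → 44×131, cost 44·7·131 = 40348; ((M₂·M₃)·M₄): 44×131 by 131×63 → 44×63, cost 44·131·63 = 363132; cumulative 403480; (M₁·((M₂·M₃)·M₄)): 147×44 by 44×63 → 147×63, cost 147·44·63 = 407484; cumulative 810964. Total 810964.
Difference: |1393266 − 810964| = 582302.

582302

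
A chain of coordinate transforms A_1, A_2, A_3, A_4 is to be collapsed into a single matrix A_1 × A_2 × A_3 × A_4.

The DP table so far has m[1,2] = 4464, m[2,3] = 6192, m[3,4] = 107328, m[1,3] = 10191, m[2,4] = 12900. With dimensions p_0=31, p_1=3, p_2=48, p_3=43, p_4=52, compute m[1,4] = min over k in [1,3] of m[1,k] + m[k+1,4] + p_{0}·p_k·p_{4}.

m[1,4] = min over k∈[1,3] of m[1,k]+m[k+1,4]+p_{0}·p_k·p_{4}.
k=1: 0 + 12900 + 31·3·52 = 17736; k=2: 4464 + 107328 + 31·48·52 = 189168; k=3: 10191 + 0 + 31·43·52 = 79507.
Minimum: 17736 at k=1.

17736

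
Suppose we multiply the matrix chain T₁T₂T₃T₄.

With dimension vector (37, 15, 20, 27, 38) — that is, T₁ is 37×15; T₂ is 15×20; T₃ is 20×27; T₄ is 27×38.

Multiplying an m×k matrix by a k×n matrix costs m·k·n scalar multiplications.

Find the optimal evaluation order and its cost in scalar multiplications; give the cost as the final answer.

44580

Adjacent pairs: T₁T₂ = 37·15·20 = 11100; T₂T₃ = 15·20·27 = 8100; T₃T₄ = 20·27·38 = 20520.
Length 3: T₁..T₃: k=1: 0+8100+37·15·27=23085; k=2: 11100+0+37·20·27=31080 → min 23085 | T₂..T₄: k=2: 0+20520+15·20·38=31920; k=3: 8100+0+15·27·38=23490 → min 23490.
Length 4: T₁..T₄: k=1: 0+23490+37·15·38=44580; k=2: 11100+20520+37·20·38=59740; k=3: 23085+0+37·27·38=61047 → min 44580.
Optimal parenthesization: (T₁((T₂T₃)T₄)) with cost 44580.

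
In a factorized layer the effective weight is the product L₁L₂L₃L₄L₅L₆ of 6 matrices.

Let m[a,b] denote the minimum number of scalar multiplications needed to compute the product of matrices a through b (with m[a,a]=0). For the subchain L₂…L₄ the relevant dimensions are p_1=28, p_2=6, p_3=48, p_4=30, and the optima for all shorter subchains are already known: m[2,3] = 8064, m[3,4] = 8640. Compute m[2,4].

13680

m[2,4] = min over k∈[2,3] of m[2,k]+m[k+1,4]+p_{1}·p_k·p_{4}.
k=2: 0 + 8640 + 28·6·30 = 13680; k=3: 8064 + 0 + 28·48·30 = 48384.
Minimum: 13680 at k=2.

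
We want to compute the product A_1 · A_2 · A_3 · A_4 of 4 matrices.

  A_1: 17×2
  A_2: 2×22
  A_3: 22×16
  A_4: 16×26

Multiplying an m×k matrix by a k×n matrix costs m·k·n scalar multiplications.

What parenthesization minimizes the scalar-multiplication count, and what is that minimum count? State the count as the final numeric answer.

2420

Adjacent pairs: A_1A_2 = 17·2·22 = 748; A_2A_3 = 2·22·16 = 704; A_3A_4 = 22·16·26 = 9152.
Length 3: A_1..A_3: k=1: 0+704+17·2·16=1248; k=2: 748+0+17·22·16=6732 → min 1248 | A_2..A_4: k=2: 0+9152+2·22·26=10296; k=3: 704+0+2·16·26=1536 → min 1536.
Length 4: A_1..A_4: k=1: 0+1536+17·2·26=2420; k=2: 748+9152+17·22·26=19624; k=3: 1248+0+17·16·26=8320 → min 2420.
Optimal parenthesization: (A_1 · ((A_2 · A_3) · A_4)) with cost 2420.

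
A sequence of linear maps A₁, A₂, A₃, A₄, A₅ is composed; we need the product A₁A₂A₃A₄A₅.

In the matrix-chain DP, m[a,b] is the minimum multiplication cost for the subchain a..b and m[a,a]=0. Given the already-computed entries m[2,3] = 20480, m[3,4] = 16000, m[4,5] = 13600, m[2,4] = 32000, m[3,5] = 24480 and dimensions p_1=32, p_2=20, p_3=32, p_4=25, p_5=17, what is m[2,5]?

35360

m[2,5] = min over k∈[2,4] of m[2,k]+m[k+1,5]+p_{1}·p_k·p_{5}.
k=2: 0 + 24480 + 32·20·17 = 35360; k=3: 20480 + 13600 + 32·32·17 = 51488; k=4: 32000 + 0 + 32·25·17 = 45600.
Minimum: 35360 at k=2.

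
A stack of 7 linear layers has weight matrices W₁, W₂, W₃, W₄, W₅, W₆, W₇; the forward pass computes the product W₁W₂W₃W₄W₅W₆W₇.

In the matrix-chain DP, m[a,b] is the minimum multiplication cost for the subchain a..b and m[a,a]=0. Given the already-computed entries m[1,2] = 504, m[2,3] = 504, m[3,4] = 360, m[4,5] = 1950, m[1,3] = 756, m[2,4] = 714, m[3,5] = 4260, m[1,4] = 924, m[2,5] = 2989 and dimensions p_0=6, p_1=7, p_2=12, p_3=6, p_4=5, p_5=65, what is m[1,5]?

m[1,5] = min over k∈[1,4] of m[1,k]+m[k+1,5]+p_{0}·p_k·p_{5}.
k=1: 0 + 2989 + 6·7·65 = 5719; k=2: 504 + 4260 + 6·12·65 = 9444; k=3: 756 + 1950 + 6·6·65 = 5046; k=4: 924 + 0 + 6·5·65 = 2874.
Minimum: 2874 at k=4.

2874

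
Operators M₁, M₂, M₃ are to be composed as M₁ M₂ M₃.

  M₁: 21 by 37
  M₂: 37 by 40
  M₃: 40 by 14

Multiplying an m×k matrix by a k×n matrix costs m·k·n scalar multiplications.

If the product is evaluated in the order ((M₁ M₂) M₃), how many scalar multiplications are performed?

42840

(M₁ M₂): 21×37 by 37×40 → 21×40, cost 21·37·40 = 31080
((M₁ M₂) M₃): 21×40 by 40×14 → 21×14, cost 21·40·14 = 11760; cumulative 42840
Total: 42840 scalar multiplications.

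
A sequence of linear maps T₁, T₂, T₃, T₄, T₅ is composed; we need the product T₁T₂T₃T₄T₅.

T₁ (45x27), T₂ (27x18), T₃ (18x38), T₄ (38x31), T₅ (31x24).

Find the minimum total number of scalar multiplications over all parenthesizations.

Adjacent pairs: T₁T₂ = 45·27·18 = 21870; T₂T₃ = 27·18·38 = 18468; T₃T₄ = 18·38·31 = 21204; T₄T₅ = 38·31·24 = 28272.
Length 3: T₁..T₃: k=1: 0+18468+45·27·38=64638; k=2: 21870+0+45·18·38=52650 → min 52650 | T₂..T₄: k=2: 0+21204+27·18·31=36270; k=3: 18468+0+27·38·31=50274 → min 36270 | T₃..T₅: k=3: 0+28272+18·38·24=44688; k=4: 21204+0+18·31·24=34596 → min 34596.
Length 4: T₁..T₄: k=1: 0+36270+45·27·31=73935; k=2: 21870+21204+45·18·31=68184; k=3: 52650+0+45·38·31=105660 → min 68184 | T₂..T₅: k=2: 0+34596+27·18·24=46260; k=3: 18468+28272+27·38·24=71364; k=4: 36270+0+27·31·24=56358 → min 46260.
Length 5: T₁..T₅: k=1: 0+46260+45·27·24=75420; k=2: 21870+34596+45·18·24=75906; k=3: 52650+28272+45·38·24=121962; k=4: 68184+0+45·31·24=101664 → min 75420.
Optimal order: (T₁(T₂((T₃T₄)T₅))) with cost 75420.

75420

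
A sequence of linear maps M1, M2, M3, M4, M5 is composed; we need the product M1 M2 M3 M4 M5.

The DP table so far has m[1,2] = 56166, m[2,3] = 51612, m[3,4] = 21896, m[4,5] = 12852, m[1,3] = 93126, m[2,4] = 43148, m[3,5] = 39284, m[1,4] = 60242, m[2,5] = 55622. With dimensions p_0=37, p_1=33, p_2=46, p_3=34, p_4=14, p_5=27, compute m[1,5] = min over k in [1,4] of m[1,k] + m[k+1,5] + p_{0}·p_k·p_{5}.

m[1,5] = min over k∈[1,4] of m[1,k]+m[k+1,5]+p_{0}·p_k·p_{5}.
k=1: 0 + 55622 + 37·33·27 = 88589; k=2: 56166 + 39284 + 37·46·27 = 141404; k=3: 93126 + 12852 + 37·34·27 = 139944; k=4: 60242 + 0 + 37·14·27 = 74228.
Minimum: 74228 at k=4.

74228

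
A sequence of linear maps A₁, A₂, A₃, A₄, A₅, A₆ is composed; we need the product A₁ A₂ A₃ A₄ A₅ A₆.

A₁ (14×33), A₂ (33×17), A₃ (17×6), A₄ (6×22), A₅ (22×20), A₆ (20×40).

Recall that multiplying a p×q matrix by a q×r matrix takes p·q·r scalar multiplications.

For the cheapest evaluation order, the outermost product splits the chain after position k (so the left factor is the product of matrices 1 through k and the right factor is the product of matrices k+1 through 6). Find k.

Adjacent pairs: A₁A₂ = 14·33·17 = 7854; A₂A₃ = 33·17·6 = 3366; A₃A₄ = 17·6·22 = 2244; A₄A₅ = 6·22·20 = 2640; A₅A₆ = 22·20·40 = 17600.
Length 3: A₁..A₃: k=1: 0+3366+14·33·6=6138; k=2: 7854+0+14·17·6=9282 → min 6138 | A₂..A₄: k=2: 0+2244+33·17·22=14586; k=3: 3366+0+33·6·22=7722 → min 7722 | A₃..A₅: k=3: 0+2640+17·6·20=4680; k=4: 2244+0+17·22·20=9724 → min 4680 | A₄..A₆: k=4: 0+17600+6·22·40=22880; k=5: 2640+0+6·20·40=7440 → min 7440.
Length 4: A₁..A₄: k=1: 0+7722+14·33·22=17886; k=2: 7854+2244+14·17·22=15334; k=3: 6138+0+14·6·22=7986 → min 7986 | A₂..A₅: k=2: 0+4680+33·17·20=15900; k=3: 3366+2640+33·6·20=9966; k=4: 7722+0+33·22·20=22242 → min 9966 | A₃..A₆: k=3: 0+7440+17·6·40=11520; k=4: 2244+17600+17·22·40=34804; k=5: 4680+0+17·20·40=18280 → min 11520.
Length 5: A₁..A₅: k=1: 0+9966+14·33·20=19206; k=2: 7854+4680+14·17·20=17294; k=3: 6138+2640+14·6·20=10458; k=4: 7986+0+14·22·20=14146 → min 10458 | A₂..A₆: k=2: 0+11520+33·17·40=33960; k=3: 3366+7440+33·6·40=18726; k=4: 7722+17600+33·22·40=54362; k=5: 9966+0+33·20·40=36366 → min 18726.
Top-level splits: k=1: (A₁..A₁)·(A₂..A₆) → 0+18726+14·33·40 = 37206; k=2: (A₁..A₂)·(A₃..A₆) → 7854+11520+14·17·40 = 28894; k=3: (A₁..A₃)·(A₄..A₆) → 6138+7440+14·6·40 = 16938; k=4: (A₁..A₄)·(A₅..A₆) → 7986+17600+14·22·40 = 37906; k=5: (A₁..A₅)·(A₆..A₆) → 10458+0+14·20·40 = 21658.
Best split is after A₃, i.e. k = 3.

3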